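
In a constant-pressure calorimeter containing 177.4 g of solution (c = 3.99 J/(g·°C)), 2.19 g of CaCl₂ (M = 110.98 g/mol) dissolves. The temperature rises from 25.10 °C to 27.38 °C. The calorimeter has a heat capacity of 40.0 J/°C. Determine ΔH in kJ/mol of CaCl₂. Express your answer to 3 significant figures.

ΔH = -86.4 kJ/mol

|ΔT| = |27.38 − 25.10| = 2.28 °C
|q_surr| = (177.4 × 3.99 + 40.0) × 2.28 = 747.826 × 2.28 = 1705 J
n(CaCl₂) = 2.19 / 110.98 = 0.01973 mol
Temperature rose, so q_rxn = −|q_surr| = -1.705 kJ
ΔH = q_rxn / n = -86.42 kJ/mol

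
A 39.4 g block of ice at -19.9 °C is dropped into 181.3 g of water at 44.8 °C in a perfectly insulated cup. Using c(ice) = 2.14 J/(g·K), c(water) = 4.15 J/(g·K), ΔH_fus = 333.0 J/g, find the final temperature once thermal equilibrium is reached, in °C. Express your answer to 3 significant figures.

T_f = 20.6 °C

Heat to bring ice to 0 °C and melt it: q₁ = 39.4×2.14×19.9 + 39.4×333.0 = 14798 J
Heat the water can supply cooling to 0 °C: 181.3×4.15×44.8 = 33707.3 J > q₁, so all ice melts.
Energy balance: 181.3×4.15×(44.8 − T) = 14798 + 39.4×4.15×(T − 0)
752.395(44.8 − T) = 14798 + 163.51 T
33707.3 − 14798 = 915.905 T
T = 18909.3 / 915.905 = 20.645 °C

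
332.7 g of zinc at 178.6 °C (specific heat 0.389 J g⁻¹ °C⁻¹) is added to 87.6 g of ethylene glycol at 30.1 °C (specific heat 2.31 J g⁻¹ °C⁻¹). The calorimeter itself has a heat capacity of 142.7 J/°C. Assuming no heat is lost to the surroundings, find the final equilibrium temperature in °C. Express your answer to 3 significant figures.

T_f = 70.6 °C

Heat lost by zinc = heat gained by ethylene glycol + calorimeter.
(332.7)(0.389)(178.6 − T) = [(87.6)(2.31) + 142.7](T − 30.1)
129.4203 (178.6 − T) = 345.056 (T − 30.1)
23114 − 129.4203 T = 345.056 T − 10386
33500 = 474.4763 T
T = 70.60 °C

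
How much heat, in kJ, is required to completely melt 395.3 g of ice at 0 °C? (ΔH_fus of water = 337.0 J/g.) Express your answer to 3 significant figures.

q = 133 kJ

q = m × ΔH_fus = 395.3 × 337.0 = 133200 J = 133 kJ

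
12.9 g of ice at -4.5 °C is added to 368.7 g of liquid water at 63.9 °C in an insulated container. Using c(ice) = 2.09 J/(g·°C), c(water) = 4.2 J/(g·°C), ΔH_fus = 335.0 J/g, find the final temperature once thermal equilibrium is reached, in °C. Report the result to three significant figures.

Heat to bring ice to 0 °C and melt it: q₁ = 12.9×2.09×4.5 + 12.9×335.0 = 4442.8 J
Heat the water can supply cooling to 0 °C: 368.7×4.2×63.9 = 98951.7 J > q₁, so all ice melts.
Energy balance: 368.7×4.2×(63.9 − T) = 4442.8 + 12.9×4.2×(T − 0)
1548.54(63.9 − T) = 4442.8 + 54.18 T
98951.7 − 4442.8 = 1602.72 T
T = 94508.9 / 1602.72 = 58.97 °C

T_f = 59.0 °C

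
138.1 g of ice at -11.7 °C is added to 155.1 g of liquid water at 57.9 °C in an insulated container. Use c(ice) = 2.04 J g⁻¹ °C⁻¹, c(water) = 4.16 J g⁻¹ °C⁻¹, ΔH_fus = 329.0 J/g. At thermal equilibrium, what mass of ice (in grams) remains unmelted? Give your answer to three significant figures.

m_ice remaining = 34.6 g

Heat to warm all ice to 0 °C: 138.1×2.04×11.7 = 3296.2 J
Heat released by water cooling to 0 °C: 155.1×4.16×57.9 = 37358 J
37358 J < 3296.2 + 138.1×329.0 = 48731.1 J, so not all ice melts; final T = 0 °C.
Heat left for melting: 37358 − 3296.2 = 34061.8 J
Mass melted = 34061.8 / 329.0 = 103.5 g
Ice remaining = 138.1 − 103.5 = 34.6 g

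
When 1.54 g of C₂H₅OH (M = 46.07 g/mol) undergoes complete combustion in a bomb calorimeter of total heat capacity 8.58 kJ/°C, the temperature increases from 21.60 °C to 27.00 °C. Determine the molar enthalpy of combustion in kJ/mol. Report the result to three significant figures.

ΔH = -1390 kJ/mol

ΔT = 27.00 − 21.60 = 5.40 °C
q_cal = C_cal × ΔT = 8.58 × 5.40 = 46.332 kJ
n = 1.54 / 46.07 = 0.03343 mol
q_rxn = −q_cal = -46.332 kJ
ΔH = -46.332 / 0.03343 = -1386 kJ/mol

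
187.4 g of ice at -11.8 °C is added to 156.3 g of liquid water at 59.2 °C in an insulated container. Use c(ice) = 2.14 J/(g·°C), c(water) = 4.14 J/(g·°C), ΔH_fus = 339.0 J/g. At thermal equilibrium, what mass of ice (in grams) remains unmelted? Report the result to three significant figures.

Heat to warm all ice to 0 °C: 187.4×2.14×11.8 = 4732.2 J
Heat released by water cooling to 0 °C: 156.3×4.14×59.2 = 38307 J
38307 J < 4732.2 + 187.4×339.0 = 68260.8 J, so not all ice melts; final T = 0 °C.
Heat left for melting: 38307 − 4732.2 = 33574.8 J
Mass melted = 33574.8 / 339.0 = 99.04 g
Ice remaining = 187.4 − 99.04 = 88.36 g

m_ice remaining = 88.4 g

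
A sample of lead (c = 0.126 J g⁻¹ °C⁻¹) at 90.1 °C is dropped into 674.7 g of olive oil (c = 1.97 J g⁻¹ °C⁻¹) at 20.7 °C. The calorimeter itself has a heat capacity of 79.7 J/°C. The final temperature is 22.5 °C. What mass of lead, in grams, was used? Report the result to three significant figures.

q_gained = (674.7 × 1.97 + 79.7) × (22.5 − 20.7) = 2536 J
q_lost = m × 0.126 × (90.1 − 22.5) = 8.5176 m
m = 2536 / 8.5176 = 298 g

m = 298 g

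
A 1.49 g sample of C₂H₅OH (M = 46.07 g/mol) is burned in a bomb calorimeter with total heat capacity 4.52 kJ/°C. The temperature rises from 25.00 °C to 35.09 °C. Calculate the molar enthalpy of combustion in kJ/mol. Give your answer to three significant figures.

ΔT = 35.09 − 25.00 = 10.09 °C
q_cal = C_cal × ΔT = 4.52 × 10.09 = 45.6068 kJ
n = 1.49 / 46.07 = 0.03234 mol
q_rxn = −q_cal = -45.6068 kJ
ΔH = -45.6068 / 0.03234 = -1410 kJ/mol

ΔH = -1410 kJ/mol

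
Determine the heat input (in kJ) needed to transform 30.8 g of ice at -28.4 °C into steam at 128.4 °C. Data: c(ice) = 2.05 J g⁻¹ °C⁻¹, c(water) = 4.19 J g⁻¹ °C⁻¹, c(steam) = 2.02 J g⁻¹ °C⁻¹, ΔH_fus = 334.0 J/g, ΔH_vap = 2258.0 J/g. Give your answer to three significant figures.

q1 (heat ice -28.4→0.0 °C): 30.8 × 2.05 × 28.4 = 1793 J
q2 (melt at 0 °C): 30.8 × 334.0 = 10287 J
q3 (heat water 0.0→100.0 °C): 30.8 × 4.19 × 100.0 = 12905 J
q4 (vaporize at 100 °C): 30.8 × 2258.0 = 69546 J
q5 (heat steam 100.0→128.4 °C): 30.8 × 2.02 × 28.4 = 1767 J
Total: 1793 + 10287 + 12905 + 69546 + 1767 = 96298 J = 96.3 kJ

q = 96.3 kJ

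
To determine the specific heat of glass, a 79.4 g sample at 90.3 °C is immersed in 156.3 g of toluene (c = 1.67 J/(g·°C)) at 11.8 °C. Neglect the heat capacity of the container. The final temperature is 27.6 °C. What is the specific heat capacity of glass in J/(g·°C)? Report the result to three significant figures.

c = 0.828 J/(g·°C)

q_gained = (156.3 × 1.67) × (27.6 − 11.8) = 4124 J
q_lost = 79.4 × c × (90.3 − 27.6) = 4978.38 c
Set equal: c = 4124 / 4978.38 = 0.828 J/(g·°C)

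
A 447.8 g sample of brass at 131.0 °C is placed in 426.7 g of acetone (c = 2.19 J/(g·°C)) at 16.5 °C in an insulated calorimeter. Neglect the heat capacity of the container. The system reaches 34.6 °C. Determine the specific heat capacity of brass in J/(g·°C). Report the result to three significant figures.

q_gained = (426.7 × 2.19) × (34.6 − 16.5) = 16910 J
q_lost = 447.8 × c × (131.0 − 34.6) = 43167.92 c
Set equal: c = 16910 / 43167.92 = 0.392 J/(g·°C)

c = 0.392 J/(g·°C)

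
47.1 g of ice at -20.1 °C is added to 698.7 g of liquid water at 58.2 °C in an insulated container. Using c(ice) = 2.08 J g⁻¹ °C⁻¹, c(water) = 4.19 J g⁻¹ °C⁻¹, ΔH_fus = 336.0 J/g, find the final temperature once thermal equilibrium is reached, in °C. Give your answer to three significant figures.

T_f = 48.8 °C

Heat to bring ice to 0 °C and melt it: q₁ = 47.1×2.08×20.1 + 47.1×336.0 = 17795 J
Heat the water can supply cooling to 0 °C: 698.7×4.19×58.2 = 170384 J > q₁, so all ice melts.
Energy balance: 698.7×4.19×(58.2 − T) = 17795 + 47.1×4.19×(T − 0)
2927.553(58.2 − T) = 17795 + 197.349 T
170384 − 17795 = 3124.902 T
T = 152589 / 3124.902 = 48.83 °C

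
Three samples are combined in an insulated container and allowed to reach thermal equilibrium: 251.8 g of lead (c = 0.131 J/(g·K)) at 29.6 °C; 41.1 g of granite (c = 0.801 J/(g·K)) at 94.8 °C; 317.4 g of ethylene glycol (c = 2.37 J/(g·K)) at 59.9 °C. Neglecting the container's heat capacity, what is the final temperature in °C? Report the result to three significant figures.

T_f = 60.1 °C

Σ mᵢcᵢ(T − Tᵢ) = 0  ⇒  T = Σ mᵢcᵢTᵢ / Σ mᵢcᵢ
Σ mᵢcᵢ = 251.8×0.131 + 41.1×0.801 + 317.4×2.37 = 818.1449
Σ mᵢcᵢTᵢ = 32.9858×29.6 + 32.9211×94.8 + 752.238×59.9 = 49156
T = 49156 / 818.1449 = 60.08 °C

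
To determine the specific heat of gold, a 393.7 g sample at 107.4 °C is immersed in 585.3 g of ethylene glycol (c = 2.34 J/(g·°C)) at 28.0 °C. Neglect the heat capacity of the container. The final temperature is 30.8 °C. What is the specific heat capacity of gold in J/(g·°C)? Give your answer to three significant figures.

q_gained = (585.3 × 2.34) × (30.8 − 28.0) = 3835 J
q_lost = 393.7 × c × (107.4 − 30.8) = 30157.42 c
Set equal: c = 3835 / 30157.42 = 0.127 J/(g·°C)

c = 0.127 J/(g·°C)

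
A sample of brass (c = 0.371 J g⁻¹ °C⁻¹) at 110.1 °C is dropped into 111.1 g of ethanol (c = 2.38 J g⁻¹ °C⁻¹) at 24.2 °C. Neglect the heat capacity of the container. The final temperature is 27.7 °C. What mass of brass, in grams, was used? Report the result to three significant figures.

q_gained = (111.1 × 2.38) × (27.7 − 24.2) = 925.5 J
q_lost = m × 0.371 × (110.1 − 27.7) = 30.5704 m
m = 925.5 / 30.5704 = 30.3 g

m = 30.3 g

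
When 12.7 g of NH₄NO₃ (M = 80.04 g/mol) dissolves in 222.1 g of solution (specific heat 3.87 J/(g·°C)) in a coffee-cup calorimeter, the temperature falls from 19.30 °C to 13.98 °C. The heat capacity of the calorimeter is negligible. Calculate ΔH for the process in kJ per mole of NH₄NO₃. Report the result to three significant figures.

ΔH = 28.8 kJ/mol

|ΔT| = |13.98 − 19.30| = 5.32 °C
|q_surr| = (222.1 × 3.87) × 5.32 = 859.527 × 5.32 = 4573 J
n(NH₄NO₃) = 12.7 / 80.04 = 0.1587 mol
Temperature fell, so q_rxn = +|q_surr| = 4.573 kJ
ΔH = q_rxn / n = 28.82 kJ/mol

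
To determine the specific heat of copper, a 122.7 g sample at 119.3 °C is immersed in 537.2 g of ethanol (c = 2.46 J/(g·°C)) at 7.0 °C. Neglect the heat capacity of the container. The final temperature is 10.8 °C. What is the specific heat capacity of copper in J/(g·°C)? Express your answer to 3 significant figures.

q_gained = (537.2 × 2.46) × (10.8 − 7.0) = 5022 J
q_lost = 122.7 × c × (119.3 − 10.8) = 13312.95 c
Set equal: c = 5022 / 13312.95 = 0.377 J/(g·°C)

c = 0.377 J/(g·°C)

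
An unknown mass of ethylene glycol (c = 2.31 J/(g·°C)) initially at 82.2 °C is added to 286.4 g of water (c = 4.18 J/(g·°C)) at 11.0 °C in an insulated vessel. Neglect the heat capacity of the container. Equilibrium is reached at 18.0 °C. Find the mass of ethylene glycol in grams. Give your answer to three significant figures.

q_gained = (286.4 × 4.18) × (18.0 − 11.0) = 8380 J
q_lost = m × 2.31 × (82.2 − 18.0) = 148.302 m
m = 8380 / 148.302 = 56.5 g

m = 56.5 g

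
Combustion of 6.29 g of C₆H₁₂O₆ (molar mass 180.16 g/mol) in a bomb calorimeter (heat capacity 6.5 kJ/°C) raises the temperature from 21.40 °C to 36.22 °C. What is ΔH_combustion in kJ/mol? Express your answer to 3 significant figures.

ΔH = -2760 kJ/mol

ΔT = 36.22 − 21.40 = 14.82 °C
q_cal = C_cal × ΔT = 6.5 × 14.82 = 96.33 kJ
n = 6.29 / 180.16 = 0.03491 mol
q_rxn = −q_cal = -96.33 kJ
ΔH = -96.33 / 0.03491 = -2759 kJ/mol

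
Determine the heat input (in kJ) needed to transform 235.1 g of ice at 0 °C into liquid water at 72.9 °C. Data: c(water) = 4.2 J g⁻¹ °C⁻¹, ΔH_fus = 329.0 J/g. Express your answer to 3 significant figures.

q1 (melt at 0 °C): 235.1 × 329.0 = 77348 J
q2 (heat water 0.0→72.9 °C): 235.1 × 4.2 × 72.9 = 71983 J
Total: 77348 + 71983 = 149331 J = 149 kJ

q = 149 kJ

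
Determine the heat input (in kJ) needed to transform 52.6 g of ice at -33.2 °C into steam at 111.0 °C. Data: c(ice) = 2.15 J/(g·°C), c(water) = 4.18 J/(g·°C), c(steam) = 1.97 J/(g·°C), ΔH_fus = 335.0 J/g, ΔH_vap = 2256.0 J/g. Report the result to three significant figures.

q1 (heat ice -33.2→0.0 °C): 52.6 × 2.15 × 33.2 = 3755 J
q2 (melt at 0 °C): 52.6 × 335.0 = 17621 J
q3 (heat water 0.0→100.0 °C): 52.6 × 4.18 × 100.0 = 21987 J
q4 (vaporize at 100 °C): 52.6 × 2256.0 = 118666 J
q5 (heat steam 100.0→111.0 °C): 52.6 × 1.97 × 11.0 = 1140 J
Total: 3755 + 17621 + 21987 + 118666 + 1140 = 163169 J = 163 kJ

q = 163 kJ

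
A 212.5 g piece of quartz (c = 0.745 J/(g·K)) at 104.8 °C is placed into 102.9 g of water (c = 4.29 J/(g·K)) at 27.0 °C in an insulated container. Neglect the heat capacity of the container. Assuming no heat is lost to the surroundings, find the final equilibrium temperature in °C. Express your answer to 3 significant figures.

Heat lost by quartz = heat gained by water.
(212.5)(0.745)(104.8 − T) = (102.9)(4.29)(T − 27.0)
158.3125 (104.8 − T) = 441.441 (T − 27.0)
16591 − 158.3125 T = 441.441 T − 11919
28510 = 599.7535 T
T = 47.54 °C

T_f = 47.5 °C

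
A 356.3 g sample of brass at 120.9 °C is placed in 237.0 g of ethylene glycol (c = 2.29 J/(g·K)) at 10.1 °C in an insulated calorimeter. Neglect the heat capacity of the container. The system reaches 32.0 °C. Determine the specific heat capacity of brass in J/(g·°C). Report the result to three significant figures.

c = 0.375 J/(g·°C)

q_gained = (237.0 × 2.29) × (32.0 − 10.1) = 11890 J
q_lost = 356.3 × c × (120.9 − 32.0) = 31675.07 c
Set equal: c = 11890 / 31675.07 = 0.375 J/(g·°C)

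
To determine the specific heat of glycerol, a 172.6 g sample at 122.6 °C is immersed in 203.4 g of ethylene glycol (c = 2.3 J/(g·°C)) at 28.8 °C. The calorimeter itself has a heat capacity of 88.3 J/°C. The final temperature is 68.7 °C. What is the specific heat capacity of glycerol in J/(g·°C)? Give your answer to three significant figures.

q_gained = (203.4 × 2.3 + 88.3) × (68.7 − 28.8) = 22190 J
q_lost = 172.6 × c × (122.6 − 68.7) = 9303.14 c
Set equal: c = 22190 / 9303.14 = 2.39 J/(g·°C)

c = 2.39 J/(g·°C)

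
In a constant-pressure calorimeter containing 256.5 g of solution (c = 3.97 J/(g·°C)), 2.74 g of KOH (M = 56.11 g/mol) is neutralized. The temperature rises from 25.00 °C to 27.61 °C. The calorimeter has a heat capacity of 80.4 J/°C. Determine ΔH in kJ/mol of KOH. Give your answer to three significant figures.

|ΔT| = |27.61 − 25.00| = 2.61 °C
|q_surr| = (256.5 × 3.97 + 80.4) × 2.61 = 1098.705 × 2.61 = 2868 J
n(KOH) = 2.74 / 56.11 = 0.04883 mol
Temperature rose, so q_rxn = −|q_surr| = -2.868 kJ
ΔH = q_rxn / n = -58.73 kJ/mol

ΔH = -58.7 kJ/mol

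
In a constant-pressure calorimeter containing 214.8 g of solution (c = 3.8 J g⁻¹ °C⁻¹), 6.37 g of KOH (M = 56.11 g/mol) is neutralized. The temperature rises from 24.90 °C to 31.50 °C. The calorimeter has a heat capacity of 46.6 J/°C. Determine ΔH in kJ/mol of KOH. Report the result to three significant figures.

|ΔT| = |31.50 − 24.90| = 6.60 °C
|q_surr| = (214.8 × 3.8 + 46.6) × 6.60 = 862.84 × 6.60 = 5695 J
n(KOH) = 6.37 / 56.11 = 0.1135 mol
Temperature rose, so q_rxn = −|q_surr| = -5.695 kJ
ΔH = q_rxn / n = -50.18 kJ/mol

ΔH = -50.2 kJ/mol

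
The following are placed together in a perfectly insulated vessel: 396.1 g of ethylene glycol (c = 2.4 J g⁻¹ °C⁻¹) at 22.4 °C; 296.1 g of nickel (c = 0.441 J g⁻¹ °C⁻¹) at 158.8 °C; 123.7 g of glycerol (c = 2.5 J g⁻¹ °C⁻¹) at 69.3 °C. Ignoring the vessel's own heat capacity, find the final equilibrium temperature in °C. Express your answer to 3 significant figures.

Σ mᵢcᵢ(T − Tᵢ) = 0  ⇒  T = Σ mᵢcᵢTᵢ / Σ mᵢcᵢ
Σ mᵢcᵢ = 396.1×2.4 + 296.1×0.441 + 123.7×2.5 = 1390.4701
Σ mᵢcᵢTᵢ = 950.64×22.4 + 130.5801×158.8 + 309.25×69.3 = 63461
T = 63461 / 1390.4701 = 45.64 °C

T_f = 45.6 °C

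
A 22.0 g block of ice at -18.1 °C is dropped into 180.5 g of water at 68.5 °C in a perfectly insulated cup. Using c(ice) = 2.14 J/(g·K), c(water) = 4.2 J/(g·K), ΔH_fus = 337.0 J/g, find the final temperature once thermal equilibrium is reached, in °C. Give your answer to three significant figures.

T_f = 51.3 °C

Heat to bring ice to 0 °C and melt it: q₁ = 22.0×2.14×18.1 + 22.0×337.0 = 8266.1 J
Heat the water can supply cooling to 0 °C: 180.5×4.2×68.5 = 51929.9 J > q₁, so all ice melts.
Energy balance: 180.5×4.2×(68.5 − T) = 8266.1 + 22.0×4.2×(T − 0)
758.1(68.5 − T) = 8266.1 + 92.4 T
51929.9 − 8266.1 = 850.5 T
T = 43663.8 / 850.5 = 51.34 °C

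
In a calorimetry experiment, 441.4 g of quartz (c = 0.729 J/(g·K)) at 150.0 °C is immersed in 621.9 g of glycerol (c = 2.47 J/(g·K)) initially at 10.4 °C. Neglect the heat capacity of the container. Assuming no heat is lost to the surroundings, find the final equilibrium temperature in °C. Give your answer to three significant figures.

Heat lost by quartz = heat gained by glycerol.
(441.4)(0.729)(150.0 − T) = (621.9)(2.47)(T − 10.4)
321.7806 (150.0 − T) = 1536.093 (T − 10.4)
48267 − 321.7806 T = 1536.093 T − 15975
64242 = 1857.8736 T
T = 34.58 °C

T_f = 34.6 °C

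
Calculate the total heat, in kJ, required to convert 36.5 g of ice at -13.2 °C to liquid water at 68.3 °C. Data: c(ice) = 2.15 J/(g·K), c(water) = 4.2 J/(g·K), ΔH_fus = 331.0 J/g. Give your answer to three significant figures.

q = 23.6 kJ

q1 (heat ice -13.2→0.0 °C): 36.5 × 2.15 × 13.2 = 1036 J
q2 (melt at 0 °C): 36.5 × 331.0 = 12082 J
q3 (heat water 0.0→68.3 °C): 36.5 × 4.2 × 68.3 = 10470 J
Total: 1036 + 12082 + 10470 = 23588 J = 23.6 kJ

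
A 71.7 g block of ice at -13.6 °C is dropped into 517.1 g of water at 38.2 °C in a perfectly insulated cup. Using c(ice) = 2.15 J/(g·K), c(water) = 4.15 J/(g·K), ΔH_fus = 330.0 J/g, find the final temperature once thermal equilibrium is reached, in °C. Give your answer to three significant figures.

Heat to bring ice to 0 °C and melt it: q₁ = 71.7×2.15×13.6 + 71.7×330.0 = 25758 J
Heat the water can supply cooling to 0 °C: 517.1×4.15×38.2 = 81975.9 J > q₁, so all ice melts.
Energy balance: 517.1×4.15×(38.2 − T) = 25758 + 71.7×4.15×(T − 0)
2145.965(38.2 − T) = 25758 + 297.555 T
81975.9 − 25758 = 2443.520 T
T = 56217.9 / 2443.520 = 23.01 °C

T_f = 23.0 °C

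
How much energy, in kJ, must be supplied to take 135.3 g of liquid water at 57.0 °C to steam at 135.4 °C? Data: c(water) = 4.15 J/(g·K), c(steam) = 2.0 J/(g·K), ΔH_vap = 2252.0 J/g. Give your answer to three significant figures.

q1 (heat water 57.0→100.0 °C): 135.3 × 4.15 × 43.0 = 24144 J
q2 (vaporize at 100 °C): 135.3 × 2252.0 = 304696 J
q3 (heat steam 100.0→135.4 °C): 135.3 × 2.0 × 35.4 = 9579 J
Total: 24144 + 304696 + 9579 = 338419 J = 338 kJ

q = 338 kJ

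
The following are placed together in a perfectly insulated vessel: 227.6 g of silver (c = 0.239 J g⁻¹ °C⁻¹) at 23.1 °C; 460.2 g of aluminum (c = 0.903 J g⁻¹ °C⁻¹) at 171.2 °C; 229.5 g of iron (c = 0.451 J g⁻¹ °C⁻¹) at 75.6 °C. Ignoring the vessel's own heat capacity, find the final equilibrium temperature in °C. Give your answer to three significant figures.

Σ mᵢcᵢ(T − Tᵢ) = 0  ⇒  T = Σ mᵢcᵢTᵢ / Σ mᵢcᵢ
Σ mᵢcᵢ = 227.6×0.239 + 460.2×0.903 + 229.5×0.451 = 573.4615
Σ mᵢcᵢTᵢ = 54.3964×23.1 + 415.5606×171.2 + 103.5045×75.6 = 80225
T = 80225 / 573.4615 = 139.9 °C

T_f = 140 °C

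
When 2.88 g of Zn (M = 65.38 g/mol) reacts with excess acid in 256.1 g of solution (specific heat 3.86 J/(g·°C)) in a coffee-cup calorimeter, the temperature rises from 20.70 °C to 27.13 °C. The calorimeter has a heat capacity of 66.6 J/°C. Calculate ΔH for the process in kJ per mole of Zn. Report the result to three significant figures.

ΔH = -154 kJ/mol

|ΔT| = |27.13 − 20.70| = 6.43 °C
|q_surr| = (256.1 × 3.86 + 66.6) × 6.43 = 1055.146 × 6.43 = 6785 J
n(Zn) = 2.88 / 65.38 = 0.04405 mol
Temperature rose, so q_rxn = −|q_surr| = -6.785 kJ
ΔH = q_rxn / n = -154.0 kJ/mol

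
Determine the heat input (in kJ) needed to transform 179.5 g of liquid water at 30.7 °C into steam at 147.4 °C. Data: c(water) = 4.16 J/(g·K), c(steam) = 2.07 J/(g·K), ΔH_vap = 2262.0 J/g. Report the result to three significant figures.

q1 (heat water 30.7→100.0 °C): 179.5 × 4.16 × 69.3 = 51748 J
q2 (vaporize at 100 °C): 179.5 × 2262.0 = 406029 J
q3 (heat steam 100.0→147.4 °C): 179.5 × 2.07 × 47.4 = 17612 J
Total: 51748 + 406029 + 17612 = 475389 J = 475 kJ

q = 475 kJ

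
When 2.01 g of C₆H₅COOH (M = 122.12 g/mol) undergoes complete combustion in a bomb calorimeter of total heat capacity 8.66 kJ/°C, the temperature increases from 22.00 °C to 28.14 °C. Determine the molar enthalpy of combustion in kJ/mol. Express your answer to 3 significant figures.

ΔT = 28.14 − 22.00 = 6.14 °C
q_cal = C_cal × ΔT = 8.66 × 6.14 = 53.1724 kJ
n = 2.01 / 122.12 = 0.01646 mol
q_rxn = −q_cal = -53.1724 kJ
ΔH = -53.1724 / 0.01646 = -3230 kJ/mol

ΔH = -3230 kJ/mol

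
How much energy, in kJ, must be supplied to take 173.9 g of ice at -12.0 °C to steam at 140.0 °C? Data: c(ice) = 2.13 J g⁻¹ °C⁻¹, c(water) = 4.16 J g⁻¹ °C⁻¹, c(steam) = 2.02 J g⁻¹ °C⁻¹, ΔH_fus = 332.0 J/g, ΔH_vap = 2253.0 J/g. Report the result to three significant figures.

q1 (heat ice -12.0→0.0 °C): 173.9 × 2.13 × 12.0 = 4445 J
q2 (melt at 0 °C): 173.9 × 332.0 = 57735 J
q3 (heat water 0.0→100.0 °C): 173.9 × 4.16 × 100.0 = 72342 J
q4 (vaporize at 100 °C): 173.9 × 2253.0 = 391797 J
q5 (heat steam 100.0→140.0 °C): 173.9 × 2.02 × 40.0 = 14051 J
Total: 4445 + 57735 + 72342 + 391797 + 14051 = 540370 J = 540 kJ

q = 540 kJ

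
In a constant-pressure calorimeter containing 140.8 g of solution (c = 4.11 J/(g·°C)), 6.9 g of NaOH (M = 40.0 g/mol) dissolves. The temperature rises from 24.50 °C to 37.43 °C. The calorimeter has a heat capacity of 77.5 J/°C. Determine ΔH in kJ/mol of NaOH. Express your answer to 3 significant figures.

|ΔT| = |37.43 − 24.50| = 12.93 °C
|q_surr| = (140.8 × 4.11 + 77.5) × 12.93 = 656.188 × 12.93 = 8485 J
n(NaOH) = 6.9 / 40.0 = 0.1725 mol
Temperature rose, so q_rxn = −|q_surr| = -8.485 kJ
ΔH = q_rxn / n = -49.19 kJ/mol

ΔH = -49.2 kJ/mol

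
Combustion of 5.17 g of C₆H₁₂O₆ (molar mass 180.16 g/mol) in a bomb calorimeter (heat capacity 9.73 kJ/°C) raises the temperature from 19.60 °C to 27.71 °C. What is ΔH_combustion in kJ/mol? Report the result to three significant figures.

ΔT = 27.71 − 19.60 = 8.11 °C
q_cal = C_cal × ΔT = 9.73 × 8.11 = 78.9103 kJ
n = 5.17 / 180.16 = 0.02870 mol
q_rxn = −q_cal = -78.9103 kJ
ΔH = -78.9103 / 0.02870 = -2749 kJ/mol

ΔH = -2750 kJ/mol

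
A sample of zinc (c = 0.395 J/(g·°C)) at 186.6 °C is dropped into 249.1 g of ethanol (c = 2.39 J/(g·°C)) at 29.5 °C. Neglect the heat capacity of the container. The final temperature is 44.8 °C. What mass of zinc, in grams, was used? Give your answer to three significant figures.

m = 163 g

q_gained = (249.1 × 2.39) × (44.8 − 29.5) = 9109 J
q_lost = m × 0.395 × (186.6 − 44.8) = 56.011 m
m = 9109 / 56.011 = 163 g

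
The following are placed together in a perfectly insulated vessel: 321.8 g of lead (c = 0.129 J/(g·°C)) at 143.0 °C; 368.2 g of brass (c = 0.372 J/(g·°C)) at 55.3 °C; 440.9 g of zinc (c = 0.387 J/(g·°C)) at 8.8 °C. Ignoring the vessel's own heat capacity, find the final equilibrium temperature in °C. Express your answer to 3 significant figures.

Σ mᵢcᵢ(T − Tᵢ) = 0  ⇒  T = Σ mᵢcᵢTᵢ / Σ mᵢcᵢ
Σ mᵢcᵢ = 321.8×0.129 + 368.2×0.372 + 440.9×0.387 = 349.1109
Σ mᵢcᵢTᵢ = 41.5122×143.0 + 136.9704×55.3 + 170.6283×8.8 = 15012
T = 15012 / 349.1109 = 43.00 °C

T_f = 43.0 °C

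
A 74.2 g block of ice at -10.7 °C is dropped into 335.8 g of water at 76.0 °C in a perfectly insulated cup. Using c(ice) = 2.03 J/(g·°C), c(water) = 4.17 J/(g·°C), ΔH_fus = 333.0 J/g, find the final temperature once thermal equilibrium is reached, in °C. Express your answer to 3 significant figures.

T_f = 46.9 °C

Heat to bring ice to 0 °C and melt it: q₁ = 74.2×2.03×10.7 + 74.2×333.0 = 26320 J
Heat the water can supply cooling to 0 °C: 335.8×4.17×76.0 = 106422 J > q₁, so all ice melts.
Energy balance: 335.8×4.17×(76.0 − T) = 26320 + 74.2×4.17×(T − 0)
1400.286(76.0 − T) = 26320 + 309.414 T
106422 − 26320 = 1709.700 T
T = 80102 / 1709.700 = 46.85 °C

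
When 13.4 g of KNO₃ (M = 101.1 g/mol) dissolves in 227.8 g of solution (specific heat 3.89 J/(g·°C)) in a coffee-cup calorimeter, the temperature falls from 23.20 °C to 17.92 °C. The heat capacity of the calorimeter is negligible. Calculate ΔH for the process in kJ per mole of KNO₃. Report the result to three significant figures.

|ΔT| = |17.92 − 23.20| = 5.28 °C
|q_surr| = (227.8 × 3.89) × 5.28 = 886.142 × 5.28 = 4679 J
n(KNO₃) = 13.4 / 101.1 = 0.1325 mol
Temperature fell, so q_rxn = +|q_surr| = 4.679 kJ
ΔH = q_rxn / n = 35.31 kJ/mol

ΔH = 35.3 kJ/mol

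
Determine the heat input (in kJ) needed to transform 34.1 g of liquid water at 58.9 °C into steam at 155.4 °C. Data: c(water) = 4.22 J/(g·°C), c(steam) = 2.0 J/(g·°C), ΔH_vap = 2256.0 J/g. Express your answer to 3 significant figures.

q = 86.6 kJ

q1 (heat water 58.9→100.0 °C): 34.1 × 4.22 × 41.1 = 5914 J
q2 (vaporize at 100 °C): 34.1 × 2256.0 = 76930 J
q3 (heat steam 100.0→155.4 °C): 34.1 × 2.0 × 55.4 = 3778 J
Total: 5914 + 76930 + 3778 = 86622 J = 86.6 kJ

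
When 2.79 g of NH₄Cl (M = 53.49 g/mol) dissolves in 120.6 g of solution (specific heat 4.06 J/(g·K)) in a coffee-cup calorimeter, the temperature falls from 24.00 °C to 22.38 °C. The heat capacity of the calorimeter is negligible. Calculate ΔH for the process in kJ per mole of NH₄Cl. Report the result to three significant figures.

|ΔT| = |22.38 − 24.00| = 1.62 °C
|q_surr| = (120.6 × 4.06) × 1.62 = 489.636 × 1.62 = 793.2 J
n(NH₄Cl) = 2.79 / 53.49 = 0.05216 mol
Temperature fell, so q_rxn = +|q_surr| = 0.7932 kJ
ΔH = q_rxn / n = 15.21 kJ/mol

ΔH = 15.2 kJ/mol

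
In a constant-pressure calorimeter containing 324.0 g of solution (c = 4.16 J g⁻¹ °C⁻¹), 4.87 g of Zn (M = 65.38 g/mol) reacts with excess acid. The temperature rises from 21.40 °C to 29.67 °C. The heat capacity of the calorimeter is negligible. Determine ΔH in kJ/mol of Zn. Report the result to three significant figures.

ΔH = -150 kJ/mol

|ΔT| = |29.67 − 21.40| = 8.27 °C
|q_surr| = (324.0 × 4.16) × 8.27 = 1347.84 × 8.27 = 11150 J
n(Zn) = 4.87 / 65.38 = 0.07449 mol
Temperature rose, so q_rxn = −|q_surr| = -11.15 kJ
ΔH = q_rxn / n = -149.7 kJ/mol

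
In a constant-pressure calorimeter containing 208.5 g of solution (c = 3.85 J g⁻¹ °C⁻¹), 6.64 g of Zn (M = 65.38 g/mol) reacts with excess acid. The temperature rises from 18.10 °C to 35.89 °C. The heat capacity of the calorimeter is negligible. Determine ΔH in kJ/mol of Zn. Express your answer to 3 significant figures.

ΔH = -141 kJ/mol

|ΔT| = |35.89 − 18.10| = 17.79 °C
|q_surr| = (208.5 × 3.85) × 17.79 = 802.725 × 17.79 = 14280 J
n(Zn) = 6.64 / 65.38 = 0.1016 mol
Temperature rose, so q_rxn = −|q_surr| = -14.28 kJ
ΔH = q_rxn / n = -140.6 kJ/mol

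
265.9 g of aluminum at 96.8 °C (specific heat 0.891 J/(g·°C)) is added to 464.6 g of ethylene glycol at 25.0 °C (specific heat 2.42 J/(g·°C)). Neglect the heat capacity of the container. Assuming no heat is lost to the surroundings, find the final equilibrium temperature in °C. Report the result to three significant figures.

T_f = 37.5 °C

Heat lost by aluminum = heat gained by ethylene glycol.
(265.9)(0.891)(96.8 − T) = (464.6)(2.42)(T − 25.0)
236.9169 (96.8 − T) = 1124.332 (T − 25.0)
22934 − 236.9169 T = 1124.332 T − 28108
51042 = 1361.2489 T
T = 37.50 °C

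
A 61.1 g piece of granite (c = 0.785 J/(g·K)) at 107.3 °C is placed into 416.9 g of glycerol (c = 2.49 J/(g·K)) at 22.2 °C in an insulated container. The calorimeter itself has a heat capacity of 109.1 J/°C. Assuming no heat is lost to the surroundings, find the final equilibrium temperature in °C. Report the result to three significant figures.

T_f = 25.6 °C

Heat lost by granite = heat gained by glycerol + calorimeter.
(61.1)(0.785)(107.3 − T) = [(416.9)(2.49) + 109.1](T − 22.2)
47.9635 (107.3 − T) = 1147.181 (T − 22.2)
5146.5 − 47.9635 T = 1147.181 T − 25467
30613.5 = 1195.1445 T
T = 25.61 °C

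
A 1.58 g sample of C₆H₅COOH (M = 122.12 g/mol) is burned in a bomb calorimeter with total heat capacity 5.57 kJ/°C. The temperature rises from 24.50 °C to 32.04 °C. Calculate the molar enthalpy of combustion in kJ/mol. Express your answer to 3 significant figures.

ΔT = 32.04 − 24.50 = 7.54 °C
q_cal = C_cal × ΔT = 5.57 × 7.54 = 41.9978 kJ
n = 1.58 / 122.12 = 0.01294 mol
q_rxn = −q_cal = -41.9978 kJ
ΔH = -41.9978 / 0.01294 = -3246 kJ/mol

ΔH = -3250 kJ/mol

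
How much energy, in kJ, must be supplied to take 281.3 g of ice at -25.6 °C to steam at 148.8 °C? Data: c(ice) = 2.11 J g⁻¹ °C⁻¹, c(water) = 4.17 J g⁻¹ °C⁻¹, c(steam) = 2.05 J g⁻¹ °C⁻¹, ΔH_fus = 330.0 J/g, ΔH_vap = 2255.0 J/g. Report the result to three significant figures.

q = 888 kJ

q1 (heat ice -25.6→0.0 °C): 281.3 × 2.11 × 25.6 = 15195 J
q2 (melt at 0 °C): 281.3 × 330.0 = 92829 J
q3 (heat water 0.0→100.0 °C): 281.3 × 4.17 × 100.0 = 117302 J
q4 (vaporize at 100 °C): 281.3 × 2255.0 = 634332 J
q5 (heat steam 100.0→148.8 °C): 281.3 × 2.05 × 48.8 = 28141 J
Total: 15195 + 92829 + 117302 + 634332 + 28141 = 887799 J = 888 kJ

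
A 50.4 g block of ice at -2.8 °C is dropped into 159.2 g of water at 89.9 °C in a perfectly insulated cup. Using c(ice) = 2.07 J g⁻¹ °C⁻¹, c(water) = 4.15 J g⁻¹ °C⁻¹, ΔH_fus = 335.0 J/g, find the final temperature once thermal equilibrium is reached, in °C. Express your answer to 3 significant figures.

Heat to bring ice to 0 °C and melt it: q₁ = 50.4×2.07×2.8 + 50.4×335.0 = 17176 J
Heat the water can supply cooling to 0 °C: 159.2×4.15×89.9 = 59395.1 J > q₁, so all ice melts.
Energy balance: 159.2×4.15×(89.9 − T) = 17176 + 50.4×4.15×(T − 0)
660.68(89.9 − T) = 17176 + 209.16 T
59395.1 − 17176 = 869.84 T
T = 42219.1 / 869.84 = 48.54 °C

T_f = 48.5 °C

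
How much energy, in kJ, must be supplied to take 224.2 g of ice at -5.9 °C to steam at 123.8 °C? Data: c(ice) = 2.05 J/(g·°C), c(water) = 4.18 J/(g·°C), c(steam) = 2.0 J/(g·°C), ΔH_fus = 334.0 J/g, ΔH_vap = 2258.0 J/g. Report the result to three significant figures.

q1 (heat ice -5.9→0.0 °C): 224.2 × 2.05 × 5.9 = 2712 J
q2 (melt at 0 °C): 224.2 × 334.0 = 74883 J
q3 (heat water 0.0→100.0 °C): 224.2 × 4.18 × 100.0 = 93716 J
q4 (vaporize at 100 °C): 224.2 × 2258.0 = 506244 J
q5 (heat steam 100.0→123.8 °C): 224.2 × 2.0 × 23.8 = 10672 J
Total: 2712 + 74883 + 93716 + 506244 + 10672 = 688227 J = 688 kJ

q = 688 kJ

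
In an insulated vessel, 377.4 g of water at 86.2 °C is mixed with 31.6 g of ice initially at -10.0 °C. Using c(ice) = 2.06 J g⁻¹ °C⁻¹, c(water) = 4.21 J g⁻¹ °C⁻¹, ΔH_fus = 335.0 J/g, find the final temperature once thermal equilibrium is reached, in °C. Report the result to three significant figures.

Heat to bring ice to 0 °C and melt it: q₁ = 31.6×2.06×10.0 + 31.6×335.0 = 11237 J
Heat the water can supply cooling to 0 °C: 377.4×4.21×86.2 = 136959 J > q₁, so all ice melts.
Energy balance: 377.4×4.21×(86.2 − T) = 11237 + 31.6×4.21×(T − 0)
1588.854(86.2 − T) = 11237 + 133.036 T
136959 − 11237 = 1721.890 T
T = 125722 / 1721.890 = 73.01 °C

T_f = 73.0 °C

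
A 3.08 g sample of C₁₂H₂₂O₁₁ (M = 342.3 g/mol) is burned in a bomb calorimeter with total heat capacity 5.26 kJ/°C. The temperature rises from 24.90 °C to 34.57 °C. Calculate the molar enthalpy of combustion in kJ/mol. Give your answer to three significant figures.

ΔH = -5650 kJ/mol

ΔT = 34.57 − 24.90 = 9.67 °C
q_cal = C_cal × ΔT = 5.26 × 9.67 = 50.8642 kJ
n = 3.08 / 342.3 = 0.008998 mol
q_rxn = −q_cal = -50.8642 kJ
ΔH = -50.8642 / 0.008998 = -5653 kJ/mol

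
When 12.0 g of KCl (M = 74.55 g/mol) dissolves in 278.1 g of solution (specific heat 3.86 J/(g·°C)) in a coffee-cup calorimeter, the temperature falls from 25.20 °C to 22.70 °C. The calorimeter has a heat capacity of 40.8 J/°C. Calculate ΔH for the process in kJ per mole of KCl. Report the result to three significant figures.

|ΔT| = |22.70 − 25.20| = 2.50 °C
|q_surr| = (278.1 × 3.86 + 40.8) × 2.50 = 1114.266 × 2.50 = 2786 J
n(KCl) = 12.0 / 74.55 = 0.1610 mol
Temperature fell, so q_rxn = +|q_surr| = 2.786 kJ
ΔH = q_rxn / n = 17.30 kJ/mol

ΔH = 17.3 kJ/mol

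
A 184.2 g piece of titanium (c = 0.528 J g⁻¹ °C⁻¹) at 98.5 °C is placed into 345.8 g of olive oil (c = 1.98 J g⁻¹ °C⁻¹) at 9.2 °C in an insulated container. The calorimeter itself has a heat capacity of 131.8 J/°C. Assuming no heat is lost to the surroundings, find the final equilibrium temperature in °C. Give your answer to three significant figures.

Heat lost by titanium = heat gained by olive oil + calorimeter.
(184.2)(0.528)(98.5 − T) = [(345.8)(1.98) + 131.8](T − 9.2)
97.2576 (98.5 − T) = 816.484 (T − 9.2)
9579.9 − 97.2576 T = 816.484 T − 7511.7
17091.6 = 913.7416 T
T = 18.71 °C

T_f = 18.7 °C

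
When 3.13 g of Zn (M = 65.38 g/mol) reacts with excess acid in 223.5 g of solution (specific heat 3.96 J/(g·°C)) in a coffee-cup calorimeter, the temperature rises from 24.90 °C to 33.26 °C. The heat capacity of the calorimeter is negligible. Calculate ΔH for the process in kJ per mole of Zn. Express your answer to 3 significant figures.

ΔH = -155 kJ/mol

|ΔT| = |33.26 − 24.90| = 8.36 °C
|q_surr| = (223.5 × 3.96) × 8.36 = 885.06 × 8.36 = 7399 J
n(Zn) = 3.13 / 65.38 = 0.04787 mol
Temperature rose, so q_rxn = −|q_surr| = -7.399 kJ
ΔH = q_rxn / n = -154.6 kJ/mol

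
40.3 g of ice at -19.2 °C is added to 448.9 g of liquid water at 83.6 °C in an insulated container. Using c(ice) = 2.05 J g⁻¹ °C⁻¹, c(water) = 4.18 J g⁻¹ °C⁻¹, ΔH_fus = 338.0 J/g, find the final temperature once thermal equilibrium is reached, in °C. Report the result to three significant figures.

T_f = 69.3 °C

Heat to bring ice to 0 °C and melt it: q₁ = 40.3×2.05×19.2 + 40.3×338.0 = 15208 J
Heat the water can supply cooling to 0 °C: 448.9×4.18×83.6 = 156867 J > q₁, so all ice melts.
Energy balance: 448.9×4.18×(83.6 − T) = 15208 + 40.3×4.18×(T − 0)
1876.402(83.6 − T) = 15208 + 168.454 T
156867 − 15208 = 2044.856 T
T = 141659 / 2044.856 = 69.28 °C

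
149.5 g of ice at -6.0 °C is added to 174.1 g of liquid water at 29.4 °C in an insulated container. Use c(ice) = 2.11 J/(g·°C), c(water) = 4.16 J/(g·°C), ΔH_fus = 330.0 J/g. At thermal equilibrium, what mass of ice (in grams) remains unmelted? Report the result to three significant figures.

Heat to warm all ice to 0 °C: 149.5×2.11×6.0 = 1892.7 J
Heat released by water cooling to 0 °C: 174.1×4.16×29.4 = 21293 J
21293 J < 1892.7 + 149.5×330.0 = 51227.7 J, so not all ice melts; final T = 0 °C.
Heat left for melting: 21293 − 1892.7 = 19400.3 J
Mass melted = 19400.3 / 330.0 = 58.79 g
Ice remaining = 149.5 − 58.79 = 90.71 g

m_ice remaining = 90.7 g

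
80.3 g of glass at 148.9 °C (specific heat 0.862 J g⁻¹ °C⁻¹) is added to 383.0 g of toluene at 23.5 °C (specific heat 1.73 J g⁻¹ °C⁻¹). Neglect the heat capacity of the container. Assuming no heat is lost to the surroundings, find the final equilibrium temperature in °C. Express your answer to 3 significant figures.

Heat lost by glass = heat gained by toluene.
(80.3)(0.862)(148.9 − T) = (383.0)(1.73)(T − 23.5)
69.2186 (148.9 − T) = 662.59 (T − 23.5)
10307 − 69.2186 T = 662.59 T − 15571
25878 = 731.8086 T
T = 35.36 °C

T_f = 35.4 °C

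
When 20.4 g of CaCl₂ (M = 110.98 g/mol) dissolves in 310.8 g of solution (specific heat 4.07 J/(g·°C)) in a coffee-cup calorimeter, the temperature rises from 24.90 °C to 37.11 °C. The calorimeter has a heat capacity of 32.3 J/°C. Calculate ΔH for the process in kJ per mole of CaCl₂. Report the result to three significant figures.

ΔH = -86.2 kJ/mol

|ΔT| = |37.11 − 24.90| = 12.21 °C
|q_surr| = (310.8 × 4.07 + 32.3) × 12.21 = 1297.256 × 12.21 = 15840 J
n(CaCl₂) = 20.4 / 110.98 = 0.1838 mol
Temperature rose, so q_rxn = −|q_surr| = -15.84 kJ
ΔH = q_rxn / n = -86.18 kJ/mol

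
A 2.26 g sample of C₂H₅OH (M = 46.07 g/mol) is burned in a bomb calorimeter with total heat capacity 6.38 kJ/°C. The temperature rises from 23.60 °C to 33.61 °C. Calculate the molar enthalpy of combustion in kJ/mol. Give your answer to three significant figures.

ΔT = 33.61 − 23.60 = 10.01 °C
q_cal = C_cal × ΔT = 6.38 × 10.01 = 63.8638 kJ
n = 2.26 / 46.07 = 0.04906 mol
q_rxn = −q_cal = -63.8638 kJ
ΔH = -63.8638 / 0.04906 = -1302 kJ/mol

ΔH = -1300 kJ/mol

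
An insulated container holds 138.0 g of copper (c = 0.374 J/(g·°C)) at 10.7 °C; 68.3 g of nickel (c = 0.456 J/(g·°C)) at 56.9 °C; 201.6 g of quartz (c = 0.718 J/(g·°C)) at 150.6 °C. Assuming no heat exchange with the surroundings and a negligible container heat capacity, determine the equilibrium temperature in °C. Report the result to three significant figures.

T_f = 106 °C

Σ mᵢcᵢ(T − Tᵢ) = 0  ⇒  T = Σ mᵢcᵢTᵢ / Σ mᵢcᵢ
Σ mᵢcᵢ = 138.0×0.374 + 68.3×0.456 + 201.6×0.718 = 227.5056
Σ mᵢcᵢTᵢ = 51.612×10.7 + 31.1448×56.9 + 144.7488×150.6 = 24124
T = 24124 / 227.5056 = 106.0 °C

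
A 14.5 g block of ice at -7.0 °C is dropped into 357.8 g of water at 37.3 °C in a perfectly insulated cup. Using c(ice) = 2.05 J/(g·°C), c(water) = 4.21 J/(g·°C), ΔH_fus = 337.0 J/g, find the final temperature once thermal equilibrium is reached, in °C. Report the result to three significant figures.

T_f = 32.6 °C

Heat to bring ice to 0 °C and melt it: q₁ = 14.5×2.05×7.0 + 14.5×337.0 = 5094.6 J
Heat the water can supply cooling to 0 °C: 357.8×4.21×37.3 = 56186.4 J > q₁, so all ice melts.
Energy balance: 357.8×4.21×(37.3 − T) = 5094.6 + 14.5×4.21×(T − 0)
1506.338(37.3 − T) = 5094.6 + 61.045 T
56186.4 − 5094.6 = 1567.383 T
T = 51091.8 / 1567.383 = 32.60 °C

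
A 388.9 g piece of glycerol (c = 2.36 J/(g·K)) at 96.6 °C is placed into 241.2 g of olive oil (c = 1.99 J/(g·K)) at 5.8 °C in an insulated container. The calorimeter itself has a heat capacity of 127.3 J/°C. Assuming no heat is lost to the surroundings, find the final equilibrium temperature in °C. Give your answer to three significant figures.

Heat lost by glycerol = heat gained by olive oil + calorimeter.
(388.9)(2.36)(96.6 − T) = [(241.2)(1.99) + 127.3](T − 5.8)
917.804 (96.6 − T) = 607.288 (T − 5.8)
88660 − 917.804 T = 607.288 T − 3522.3
92182.3 = 1525.092 T
T = 60.44 °C

T_f = 60.4 °C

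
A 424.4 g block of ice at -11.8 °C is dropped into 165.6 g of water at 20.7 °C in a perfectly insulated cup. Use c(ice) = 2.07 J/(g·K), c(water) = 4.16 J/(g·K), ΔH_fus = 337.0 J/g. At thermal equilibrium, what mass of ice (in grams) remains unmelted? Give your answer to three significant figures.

Heat to warm all ice to 0 °C: 424.4×2.07×11.8 = 10366 J
Heat released by water cooling to 0 °C: 165.6×4.16×20.7 = 14260 J
14260 J < 10366 + 424.4×337.0 = 153388.8 J, so not all ice melts; final T = 0 °C.
Heat left for melting: 14260 − 10366 = 3894 J
Mass melted = 3894 / 337.0 = 11.55 g
Ice remaining = 424.4 − 11.55 = 412.85 g

m_ice remaining = 413 g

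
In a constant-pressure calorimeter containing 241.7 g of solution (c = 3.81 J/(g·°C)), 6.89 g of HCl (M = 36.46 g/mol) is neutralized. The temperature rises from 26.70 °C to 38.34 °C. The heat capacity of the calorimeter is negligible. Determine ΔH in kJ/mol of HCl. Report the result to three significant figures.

ΔH = -56.7 kJ/mol

|ΔT| = |38.34 − 26.70| = 11.64 °C
|q_surr| = (241.7 × 3.81) × 11.64 = 920.877 × 11.64 = 10720 J
n(HCl) = 6.89 / 36.46 = 0.1890 mol
Temperature rose, so q_rxn = −|q_surr| = -10.72 kJ
ΔH = q_rxn / n = -56.72 kJ/mol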